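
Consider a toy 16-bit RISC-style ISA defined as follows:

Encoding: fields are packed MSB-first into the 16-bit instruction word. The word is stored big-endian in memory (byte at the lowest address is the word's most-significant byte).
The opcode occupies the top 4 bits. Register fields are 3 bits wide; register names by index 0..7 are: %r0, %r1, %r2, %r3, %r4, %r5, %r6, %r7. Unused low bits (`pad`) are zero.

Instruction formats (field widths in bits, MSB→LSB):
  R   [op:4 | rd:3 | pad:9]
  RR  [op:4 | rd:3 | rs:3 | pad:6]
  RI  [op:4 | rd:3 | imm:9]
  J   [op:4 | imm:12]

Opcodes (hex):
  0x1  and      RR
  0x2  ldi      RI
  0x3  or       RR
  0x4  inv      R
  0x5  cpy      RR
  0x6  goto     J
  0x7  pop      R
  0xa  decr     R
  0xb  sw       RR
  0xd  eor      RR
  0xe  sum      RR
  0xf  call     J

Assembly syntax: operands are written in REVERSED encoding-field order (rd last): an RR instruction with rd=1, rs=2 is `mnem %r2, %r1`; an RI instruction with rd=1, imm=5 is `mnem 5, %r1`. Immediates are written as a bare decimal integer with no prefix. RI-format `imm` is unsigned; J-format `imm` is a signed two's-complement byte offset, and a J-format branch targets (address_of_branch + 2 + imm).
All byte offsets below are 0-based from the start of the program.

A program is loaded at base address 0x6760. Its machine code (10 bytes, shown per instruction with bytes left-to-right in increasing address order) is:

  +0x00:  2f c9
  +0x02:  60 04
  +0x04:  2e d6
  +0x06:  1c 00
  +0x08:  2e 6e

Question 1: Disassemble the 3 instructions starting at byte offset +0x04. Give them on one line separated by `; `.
ldi 214, %r7; and %r0, %r6; ldi 110, %r7

@+04  big-endian(2e d6) = 0x2ed6
  opcode bits[15:12]=0x2: ldi/RI
  rd: (w>>9)&0x7=0x7 → %r7
  imm: (w>>0)&0x1ff=0xd6 → 214
@+06  big-endian(1c 00) = 0x1c00
  opcode bits[15:12]=0x1: and/RR
  rd: (w>>9)&0x7=0x6 → %r6
  rs: (w>>6)&0x7=0x0 → %r0
@+08  big-endian(2e 6e) = 0x2e6e
  opcode bits[15:12]=0x2: ldi/RI
  rd: (w>>9)&0x7=0x7 → %r7
  imm: (w>>0)&0x1ff=0x6e → 110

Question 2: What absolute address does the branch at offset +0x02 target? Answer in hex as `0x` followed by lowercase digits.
0x6768

+0x02: 60 04 ⇒ word 0x6004 (big)
  opcode bits[15:12]=0x6: goto/J
  [11:0] imm=4 = 4
  target = base 0x6760 + off 0x02 + 2 + imm 4 = 0x6768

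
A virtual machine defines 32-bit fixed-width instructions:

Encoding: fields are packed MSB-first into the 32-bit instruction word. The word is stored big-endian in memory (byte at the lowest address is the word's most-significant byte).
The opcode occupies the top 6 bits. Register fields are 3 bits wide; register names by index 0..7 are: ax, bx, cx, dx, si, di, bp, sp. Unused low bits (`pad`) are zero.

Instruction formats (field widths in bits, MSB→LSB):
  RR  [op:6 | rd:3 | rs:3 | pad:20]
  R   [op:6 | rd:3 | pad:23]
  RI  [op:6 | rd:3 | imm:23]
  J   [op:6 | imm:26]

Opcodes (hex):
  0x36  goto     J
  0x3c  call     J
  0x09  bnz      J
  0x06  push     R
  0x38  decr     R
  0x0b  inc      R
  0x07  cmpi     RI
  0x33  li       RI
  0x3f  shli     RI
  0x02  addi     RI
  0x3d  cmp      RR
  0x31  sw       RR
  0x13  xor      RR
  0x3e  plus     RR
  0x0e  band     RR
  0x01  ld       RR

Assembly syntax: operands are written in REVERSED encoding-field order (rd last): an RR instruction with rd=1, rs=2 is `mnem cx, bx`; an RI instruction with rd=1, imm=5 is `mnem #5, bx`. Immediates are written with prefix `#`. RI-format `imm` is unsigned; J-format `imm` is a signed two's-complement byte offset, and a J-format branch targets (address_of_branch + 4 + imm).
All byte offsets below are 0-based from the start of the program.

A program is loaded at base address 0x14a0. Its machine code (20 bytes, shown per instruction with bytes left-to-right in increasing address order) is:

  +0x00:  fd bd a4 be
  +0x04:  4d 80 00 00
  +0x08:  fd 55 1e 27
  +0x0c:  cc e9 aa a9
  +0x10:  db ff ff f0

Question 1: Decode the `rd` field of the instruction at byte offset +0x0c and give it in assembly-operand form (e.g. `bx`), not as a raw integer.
+0x0c: cc e9 aa a9 ⇒ word 0xcce9aaa9 (big)
  op=0xcce9aaa9>>26=0x33 ⇒ li (RI)
  [25:23] rd=1 = bx
  [22:0] imm=6924969 = #6924969

bx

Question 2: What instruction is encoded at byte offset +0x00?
shli #4039870, dx

@+00  big-endian(fd bd a4 be) = 0xfdbda4be
  top 6b → 0x3f → shli [RI]
  rd@[25:23]=0x3 ⇒ dx
  imm@[22:0]=0x3da4be ⇒ #4039870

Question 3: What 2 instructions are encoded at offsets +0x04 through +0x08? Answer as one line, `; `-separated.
[04] 4d 80 00 00 → 0x4d800000
  opcode bits[31:26]=0x13: xor/RR
  rd: (w>>23)&0x7=0x3 → dx
  rs: (w>>20)&0x7=0x0 → ax
[08] fd 55 1e 27 → 0xfd551e27
  opcode bits[31:26]=0x3f: shli/RI
  rd: (w>>23)&0x7=0x2 → cx
  imm: (w>>0)&0x7fffff=0x551e27 → #5578279

xor ax, dx; shli #5578279, cx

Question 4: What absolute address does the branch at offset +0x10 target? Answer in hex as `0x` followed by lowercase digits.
0x14a4

+0x10: db ff ff f0 ⇒ word 0xdbfffff0 (big)
  top 6b → 0x36 → goto [J]
  imm: (w>>0)&0x3ffffff=0x3fffff0 (s26→-16) → #-16
  target = base 0x14a0 + off 0x10 + 4 + imm -16 = 0x14a4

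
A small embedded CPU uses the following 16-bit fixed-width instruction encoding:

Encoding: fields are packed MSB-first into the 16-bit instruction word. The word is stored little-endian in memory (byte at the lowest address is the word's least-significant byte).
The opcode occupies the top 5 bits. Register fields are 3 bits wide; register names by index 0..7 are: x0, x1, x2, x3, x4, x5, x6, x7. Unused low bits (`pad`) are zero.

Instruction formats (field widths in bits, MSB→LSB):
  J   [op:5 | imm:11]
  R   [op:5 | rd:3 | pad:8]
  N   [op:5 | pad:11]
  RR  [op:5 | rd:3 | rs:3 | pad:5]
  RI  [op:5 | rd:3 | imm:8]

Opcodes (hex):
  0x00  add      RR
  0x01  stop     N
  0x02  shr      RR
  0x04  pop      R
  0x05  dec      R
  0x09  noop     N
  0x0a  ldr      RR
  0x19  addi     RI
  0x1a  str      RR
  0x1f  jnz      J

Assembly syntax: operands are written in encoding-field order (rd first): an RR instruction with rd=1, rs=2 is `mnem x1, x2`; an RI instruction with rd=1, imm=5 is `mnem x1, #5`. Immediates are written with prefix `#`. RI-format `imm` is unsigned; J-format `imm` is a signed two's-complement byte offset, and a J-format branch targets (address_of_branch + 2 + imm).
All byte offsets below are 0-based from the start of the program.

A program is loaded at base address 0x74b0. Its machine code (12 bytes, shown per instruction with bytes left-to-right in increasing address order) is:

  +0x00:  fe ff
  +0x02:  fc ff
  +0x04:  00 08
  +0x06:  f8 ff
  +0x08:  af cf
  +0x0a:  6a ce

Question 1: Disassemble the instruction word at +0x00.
@+00  little-endian(fe ff) = 0xfffe
  opcode bits[15:11]=0x1f: jnz/J
  [10:0] imm=2046 (s11→-2) = #-2

jnz #-2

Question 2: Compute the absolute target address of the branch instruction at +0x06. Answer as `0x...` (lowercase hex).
@+06  little-endian(f8 ff) = 0xfff8
  top 5b → 0x1f → jnz [J]
  [10:0] imm=2040 (s11→-8) = #-8
  target = base 0x74b0 + off 0x06 + 2 + imm -8 = 0x74b0

0x74b0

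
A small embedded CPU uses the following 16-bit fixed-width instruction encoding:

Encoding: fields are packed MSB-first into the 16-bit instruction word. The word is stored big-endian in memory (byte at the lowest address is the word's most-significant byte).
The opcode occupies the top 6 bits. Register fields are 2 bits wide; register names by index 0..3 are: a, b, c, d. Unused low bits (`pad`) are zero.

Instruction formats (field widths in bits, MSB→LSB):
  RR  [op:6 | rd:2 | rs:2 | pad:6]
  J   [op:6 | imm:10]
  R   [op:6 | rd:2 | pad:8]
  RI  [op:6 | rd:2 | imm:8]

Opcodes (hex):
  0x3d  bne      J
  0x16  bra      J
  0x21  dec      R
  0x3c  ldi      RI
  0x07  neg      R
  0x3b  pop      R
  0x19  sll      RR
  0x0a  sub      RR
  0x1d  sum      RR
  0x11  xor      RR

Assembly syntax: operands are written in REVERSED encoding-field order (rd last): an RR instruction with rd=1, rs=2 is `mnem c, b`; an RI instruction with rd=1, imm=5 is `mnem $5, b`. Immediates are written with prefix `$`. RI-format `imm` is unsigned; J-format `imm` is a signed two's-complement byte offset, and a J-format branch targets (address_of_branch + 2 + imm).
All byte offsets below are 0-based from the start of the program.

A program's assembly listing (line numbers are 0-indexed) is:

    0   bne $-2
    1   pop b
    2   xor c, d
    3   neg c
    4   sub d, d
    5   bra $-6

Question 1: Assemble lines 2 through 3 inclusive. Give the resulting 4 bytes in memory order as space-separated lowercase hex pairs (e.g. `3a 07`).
2. xor fields op=0x11:6|rd=3:2|rs=2:2|pad=0:6 → word 4780h → 47 80
3. neg fields op=0x7:6|rd=2:2|pad=0:8 → word 1e00h → 1e 00

47 80 1e 00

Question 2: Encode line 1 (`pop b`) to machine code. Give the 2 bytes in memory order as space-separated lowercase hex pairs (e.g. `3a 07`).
1. pop fields op=0x3b:6|rd=1:2|pad=0:8 → word ed00h → ed 00

ed 00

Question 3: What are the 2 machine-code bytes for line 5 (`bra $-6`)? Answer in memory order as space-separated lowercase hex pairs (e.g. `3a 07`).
5b fa

L5: bra op=0x16:6|imm=-6:10 ⇒ 0x5bfa ⇒ big 5b fa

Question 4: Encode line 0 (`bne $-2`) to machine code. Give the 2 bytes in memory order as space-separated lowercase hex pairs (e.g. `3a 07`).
L0: bne op=0x3d:6|imm=-2:10 ⇒ 0xf7fe ⇒ big f7 fe

f7 fe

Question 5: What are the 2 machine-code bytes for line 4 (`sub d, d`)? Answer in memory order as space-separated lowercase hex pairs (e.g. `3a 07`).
2b c0

4. sub fields op=0xa:6|rd=3:2|rs=3:2|pad=0:6 → word 2bc0h → 2b c0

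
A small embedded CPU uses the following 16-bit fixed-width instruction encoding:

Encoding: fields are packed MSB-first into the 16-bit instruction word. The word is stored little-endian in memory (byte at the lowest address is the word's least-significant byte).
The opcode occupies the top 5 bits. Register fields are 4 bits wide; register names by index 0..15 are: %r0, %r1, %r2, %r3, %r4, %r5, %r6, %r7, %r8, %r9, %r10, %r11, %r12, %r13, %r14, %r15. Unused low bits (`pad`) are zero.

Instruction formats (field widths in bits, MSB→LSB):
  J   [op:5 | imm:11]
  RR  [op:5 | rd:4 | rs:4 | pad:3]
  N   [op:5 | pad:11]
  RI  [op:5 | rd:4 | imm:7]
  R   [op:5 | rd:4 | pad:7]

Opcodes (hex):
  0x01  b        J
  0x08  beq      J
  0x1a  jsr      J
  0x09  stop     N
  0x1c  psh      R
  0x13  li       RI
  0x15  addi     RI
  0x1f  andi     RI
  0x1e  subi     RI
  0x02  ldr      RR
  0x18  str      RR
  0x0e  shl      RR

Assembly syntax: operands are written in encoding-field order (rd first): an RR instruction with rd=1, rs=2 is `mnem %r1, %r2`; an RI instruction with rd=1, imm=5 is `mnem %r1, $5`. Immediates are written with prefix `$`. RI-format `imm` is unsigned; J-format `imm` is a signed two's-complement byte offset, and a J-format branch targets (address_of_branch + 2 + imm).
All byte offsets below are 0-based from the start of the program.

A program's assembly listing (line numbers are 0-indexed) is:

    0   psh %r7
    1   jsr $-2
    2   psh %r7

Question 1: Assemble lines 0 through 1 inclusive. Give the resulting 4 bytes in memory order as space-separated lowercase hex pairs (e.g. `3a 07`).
80 e3 fe d7

L0: psh op=0x1c:5|rd=7:4|pad=0:7 ⇒ 0xe380 ⇒ little 80 e3
L1: jsr op=0x1a:5|imm=-2:11 ⇒ 0xd7fe ⇒ little fe d7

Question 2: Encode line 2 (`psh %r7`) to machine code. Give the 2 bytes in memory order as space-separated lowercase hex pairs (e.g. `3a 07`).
L2: psh op=0x1c:5|rd=7:4|pad=0:7 ⇒ 0xe380 ⇒ little 80 e3

80 e3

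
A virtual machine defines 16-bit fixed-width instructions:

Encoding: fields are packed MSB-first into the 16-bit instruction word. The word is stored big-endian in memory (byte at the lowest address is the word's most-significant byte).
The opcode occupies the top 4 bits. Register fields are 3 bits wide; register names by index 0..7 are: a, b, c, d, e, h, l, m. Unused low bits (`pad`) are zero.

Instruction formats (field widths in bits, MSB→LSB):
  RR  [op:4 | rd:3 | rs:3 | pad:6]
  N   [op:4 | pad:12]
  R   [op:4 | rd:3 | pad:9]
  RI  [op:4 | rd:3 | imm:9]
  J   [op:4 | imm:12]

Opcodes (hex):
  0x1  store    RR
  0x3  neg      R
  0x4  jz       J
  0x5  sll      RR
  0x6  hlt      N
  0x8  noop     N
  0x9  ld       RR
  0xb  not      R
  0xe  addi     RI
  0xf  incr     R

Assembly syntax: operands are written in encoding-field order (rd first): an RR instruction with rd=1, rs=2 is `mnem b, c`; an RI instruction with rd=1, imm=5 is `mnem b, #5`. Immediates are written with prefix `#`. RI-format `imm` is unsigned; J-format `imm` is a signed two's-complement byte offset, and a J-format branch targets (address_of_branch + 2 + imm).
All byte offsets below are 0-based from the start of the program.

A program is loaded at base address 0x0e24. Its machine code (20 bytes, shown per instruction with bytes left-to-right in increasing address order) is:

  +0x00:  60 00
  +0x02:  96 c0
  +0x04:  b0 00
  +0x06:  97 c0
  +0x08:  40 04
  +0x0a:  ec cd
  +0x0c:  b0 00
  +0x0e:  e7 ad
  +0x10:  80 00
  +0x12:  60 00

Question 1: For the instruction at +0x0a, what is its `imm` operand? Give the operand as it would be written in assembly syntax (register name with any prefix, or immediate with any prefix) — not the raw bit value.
#205

off 0x0a: read ec cd as big → 0xeccd
  op=0xeccd>>12=0xe ⇒ addi (RI)
  [11:9] rd=6 = l
  [8:0] imm=205 = #205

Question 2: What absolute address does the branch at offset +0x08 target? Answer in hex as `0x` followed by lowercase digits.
+0x08: 40 04 ⇒ word 0x4004 (big)
  top 4b → 0x4 → jz [J]
  [11:0] imm=4 = #4
  target = base 0x0e24 + off 0x08 + 2 + imm 4 = 0x0e32

0x0e32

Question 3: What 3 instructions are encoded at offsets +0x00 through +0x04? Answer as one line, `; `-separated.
@+00  big-endian(60 00) = 0x6000
  opcode bits[15:12]=0x6: hlt/N
@+02  big-endian(96 c0) = 0x96c0
  opcode bits[15:12]=0x9: ld/RR
  rd: (w>>9)&0x7=0x3 → d
  rs: (w>>6)&0x7=0x3 → d
@+04  big-endian(b0 00) = 0xb000
  opcode bits[15:12]=0xb: not/R
  rd: (w>>9)&0x7=0x0 → a

hlt; ld d, d; not a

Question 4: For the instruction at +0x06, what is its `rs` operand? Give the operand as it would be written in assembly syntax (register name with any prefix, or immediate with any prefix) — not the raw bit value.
+0x06: 97 c0 ⇒ word 0x97c0 (big)
  op=0x97c0>>12=0x9 ⇒ ld (RR)
  rd@[11:9]=0x3 ⇒ d
  rs@[8:6]=0x7 ⇒ m

m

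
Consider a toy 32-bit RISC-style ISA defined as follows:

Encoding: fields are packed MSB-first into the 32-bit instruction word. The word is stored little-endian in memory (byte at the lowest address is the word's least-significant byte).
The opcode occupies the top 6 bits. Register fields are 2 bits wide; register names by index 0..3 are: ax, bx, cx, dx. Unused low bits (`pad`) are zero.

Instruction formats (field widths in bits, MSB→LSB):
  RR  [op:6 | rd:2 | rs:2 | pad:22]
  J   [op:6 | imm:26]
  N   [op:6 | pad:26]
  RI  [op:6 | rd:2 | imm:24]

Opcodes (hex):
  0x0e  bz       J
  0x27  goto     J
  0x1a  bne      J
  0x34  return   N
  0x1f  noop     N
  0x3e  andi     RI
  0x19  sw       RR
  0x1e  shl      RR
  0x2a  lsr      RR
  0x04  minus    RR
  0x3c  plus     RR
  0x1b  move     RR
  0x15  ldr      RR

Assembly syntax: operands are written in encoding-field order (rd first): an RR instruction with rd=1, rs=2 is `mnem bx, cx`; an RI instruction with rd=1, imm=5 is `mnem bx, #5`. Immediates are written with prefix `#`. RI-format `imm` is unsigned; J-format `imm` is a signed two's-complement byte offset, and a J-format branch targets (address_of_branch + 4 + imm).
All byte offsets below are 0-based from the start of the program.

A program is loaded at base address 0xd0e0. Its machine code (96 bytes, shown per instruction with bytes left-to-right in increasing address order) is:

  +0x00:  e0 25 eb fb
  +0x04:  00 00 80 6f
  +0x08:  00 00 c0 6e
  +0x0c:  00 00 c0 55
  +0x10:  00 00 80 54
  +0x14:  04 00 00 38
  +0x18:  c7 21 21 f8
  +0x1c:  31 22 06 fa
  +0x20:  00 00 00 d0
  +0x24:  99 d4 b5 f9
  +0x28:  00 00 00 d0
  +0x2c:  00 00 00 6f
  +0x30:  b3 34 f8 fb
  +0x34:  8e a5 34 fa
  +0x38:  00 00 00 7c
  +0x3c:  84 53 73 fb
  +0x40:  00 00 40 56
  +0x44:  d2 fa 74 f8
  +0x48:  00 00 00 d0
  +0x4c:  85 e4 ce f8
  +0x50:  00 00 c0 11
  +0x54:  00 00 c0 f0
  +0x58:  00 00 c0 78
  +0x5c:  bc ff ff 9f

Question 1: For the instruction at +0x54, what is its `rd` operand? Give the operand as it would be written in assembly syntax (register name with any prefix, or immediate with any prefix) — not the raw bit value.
ax

[54] 00 00 c0 f0 → 0xf0c00000
  op=0xf0c00000>>26=0x3c ⇒ plus (RR)
  rd: (w>>24)&0x3=0x0 → ax
  rs: (w>>22)&0x3=0x3 → dx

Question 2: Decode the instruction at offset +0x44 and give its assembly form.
andi ax, #7666386

[44] d2 fa 74 f8 → 0xf874fad2
  opcode bits[31:26]=0x3e: andi/RI
  [25:24] rd=0 = ax
  [23:0] imm=7666386 = #7666386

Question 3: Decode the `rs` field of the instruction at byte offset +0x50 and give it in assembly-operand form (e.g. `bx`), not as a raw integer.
dx

[50] 00 00 c0 11 → 0x11c00000
  opcode bits[31:26]=0x4: minus/RR
  rd@[25:24]=0x1 ⇒ bx
  rs@[23:22]=0x3 ⇒ dx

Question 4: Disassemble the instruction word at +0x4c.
andi ax, #13558917

[4c] 85 e4 ce f8 → 0xf8cee485
  top 6b → 0x3e → andi [RI]
  [25:24] rd=0 = ax
  [23:0] imm=13558917 = #13558917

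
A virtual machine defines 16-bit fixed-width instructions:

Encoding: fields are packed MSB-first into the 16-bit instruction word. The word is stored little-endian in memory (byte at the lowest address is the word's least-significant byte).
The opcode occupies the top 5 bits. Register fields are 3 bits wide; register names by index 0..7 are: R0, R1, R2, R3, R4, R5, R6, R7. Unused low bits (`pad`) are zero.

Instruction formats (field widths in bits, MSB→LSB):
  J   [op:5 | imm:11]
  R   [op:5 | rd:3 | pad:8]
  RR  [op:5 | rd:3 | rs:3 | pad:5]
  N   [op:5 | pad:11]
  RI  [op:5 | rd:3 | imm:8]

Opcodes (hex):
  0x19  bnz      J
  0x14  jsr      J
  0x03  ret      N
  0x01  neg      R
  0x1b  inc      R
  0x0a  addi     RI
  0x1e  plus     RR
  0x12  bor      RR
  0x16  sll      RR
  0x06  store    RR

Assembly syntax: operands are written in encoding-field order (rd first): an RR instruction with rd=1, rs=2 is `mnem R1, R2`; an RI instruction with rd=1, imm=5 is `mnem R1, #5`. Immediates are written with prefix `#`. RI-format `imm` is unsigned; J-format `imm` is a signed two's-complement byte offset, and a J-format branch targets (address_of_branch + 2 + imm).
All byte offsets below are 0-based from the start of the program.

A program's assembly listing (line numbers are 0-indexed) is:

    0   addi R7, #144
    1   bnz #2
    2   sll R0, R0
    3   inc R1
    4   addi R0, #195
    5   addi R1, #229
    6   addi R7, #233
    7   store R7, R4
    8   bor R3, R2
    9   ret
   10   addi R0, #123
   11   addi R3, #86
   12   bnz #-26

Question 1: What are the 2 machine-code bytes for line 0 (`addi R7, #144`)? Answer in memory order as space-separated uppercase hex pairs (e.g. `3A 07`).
L0: addi op=0xa:5|rd=7:3|imm=144:8 ⇒ 0x5790 ⇒ little 90 57

90 57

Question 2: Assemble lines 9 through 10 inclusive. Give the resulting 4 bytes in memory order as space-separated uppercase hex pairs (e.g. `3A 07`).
00 18 7B 50

L9: ret op=0x3:5|pad=0:11 ⇒ 0x1800 ⇒ little 00 18
L10: addi op=0xa:5|rd=0:3|imm=123:8 ⇒ 0x507b ⇒ little 7b 50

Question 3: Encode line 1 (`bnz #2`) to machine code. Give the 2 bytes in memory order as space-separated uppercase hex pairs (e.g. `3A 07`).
02 C8

line 1 (bnz): pack op=0x19:5|imm=2:11 = 0xc802; little→ 02 c8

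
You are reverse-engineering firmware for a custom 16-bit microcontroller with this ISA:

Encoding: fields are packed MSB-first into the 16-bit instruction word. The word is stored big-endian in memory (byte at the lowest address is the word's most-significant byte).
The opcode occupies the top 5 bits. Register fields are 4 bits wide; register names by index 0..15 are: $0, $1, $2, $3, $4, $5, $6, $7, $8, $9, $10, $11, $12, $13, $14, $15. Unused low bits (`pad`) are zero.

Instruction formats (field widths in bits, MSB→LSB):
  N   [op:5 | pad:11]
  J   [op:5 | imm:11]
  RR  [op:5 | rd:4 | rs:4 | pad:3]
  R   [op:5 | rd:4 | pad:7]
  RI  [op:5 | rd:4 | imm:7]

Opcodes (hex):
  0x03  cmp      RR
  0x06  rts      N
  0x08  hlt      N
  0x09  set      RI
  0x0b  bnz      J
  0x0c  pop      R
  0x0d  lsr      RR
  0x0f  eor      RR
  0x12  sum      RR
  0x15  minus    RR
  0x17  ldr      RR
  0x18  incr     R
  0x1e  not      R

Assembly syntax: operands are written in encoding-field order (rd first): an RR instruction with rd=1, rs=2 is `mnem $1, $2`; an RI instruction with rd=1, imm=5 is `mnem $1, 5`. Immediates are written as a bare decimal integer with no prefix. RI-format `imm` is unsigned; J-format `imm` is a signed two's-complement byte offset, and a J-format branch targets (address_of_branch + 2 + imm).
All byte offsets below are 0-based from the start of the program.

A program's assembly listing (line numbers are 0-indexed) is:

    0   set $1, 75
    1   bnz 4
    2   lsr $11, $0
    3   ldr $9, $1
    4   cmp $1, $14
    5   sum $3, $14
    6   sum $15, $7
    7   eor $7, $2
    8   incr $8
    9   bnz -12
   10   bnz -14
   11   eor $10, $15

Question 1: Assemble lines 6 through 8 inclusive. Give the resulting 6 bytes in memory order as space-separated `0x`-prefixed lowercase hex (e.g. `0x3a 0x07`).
0x97 0xb8 0x7b 0x90 0xc4 0x00

L6: sum op=0x12:5|rd=15:4|rs=7:4|pad=0:3 ⇒ 0x97b8 ⇒ big 97 b8
L7: eor op=0xf:5|rd=7:4|rs=2:4|pad=0:3 ⇒ 0x7b90 ⇒ big 7b 90
L8: incr op=0x18:5|rd=8:4|pad=0:7 ⇒ 0xc400 ⇒ big c4 00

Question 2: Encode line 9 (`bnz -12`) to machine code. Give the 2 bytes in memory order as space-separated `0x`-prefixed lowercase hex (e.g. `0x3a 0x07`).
0x5f 0xf4

L9: bnz op=0xb:5|imm=-12:11 ⇒ 0x5ff4 ⇒ big 5f f4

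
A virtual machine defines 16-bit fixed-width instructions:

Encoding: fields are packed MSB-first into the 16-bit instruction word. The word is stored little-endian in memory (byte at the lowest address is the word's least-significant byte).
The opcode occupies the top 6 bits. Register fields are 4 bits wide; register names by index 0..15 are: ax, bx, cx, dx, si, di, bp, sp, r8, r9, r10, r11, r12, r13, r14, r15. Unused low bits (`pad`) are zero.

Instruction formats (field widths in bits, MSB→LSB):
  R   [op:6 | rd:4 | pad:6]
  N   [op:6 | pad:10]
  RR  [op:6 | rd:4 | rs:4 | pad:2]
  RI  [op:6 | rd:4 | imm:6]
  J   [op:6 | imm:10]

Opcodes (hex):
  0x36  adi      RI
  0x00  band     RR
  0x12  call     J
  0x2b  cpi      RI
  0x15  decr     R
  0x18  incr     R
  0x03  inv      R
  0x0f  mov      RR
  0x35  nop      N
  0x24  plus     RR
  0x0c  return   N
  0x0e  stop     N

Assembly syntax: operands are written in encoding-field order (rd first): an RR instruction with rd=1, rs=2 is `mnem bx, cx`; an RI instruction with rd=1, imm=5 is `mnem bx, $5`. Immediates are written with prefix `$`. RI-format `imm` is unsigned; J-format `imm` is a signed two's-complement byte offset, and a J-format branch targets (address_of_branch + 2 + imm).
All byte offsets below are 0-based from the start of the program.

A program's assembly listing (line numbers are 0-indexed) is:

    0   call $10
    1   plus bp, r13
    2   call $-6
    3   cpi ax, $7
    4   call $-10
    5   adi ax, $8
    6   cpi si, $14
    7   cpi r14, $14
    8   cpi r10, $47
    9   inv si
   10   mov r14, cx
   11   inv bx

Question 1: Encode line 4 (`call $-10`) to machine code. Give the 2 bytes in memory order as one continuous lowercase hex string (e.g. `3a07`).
4. call fields op=0x12:6|imm=-10:10 → word 4bf6h → f6 4b

f64b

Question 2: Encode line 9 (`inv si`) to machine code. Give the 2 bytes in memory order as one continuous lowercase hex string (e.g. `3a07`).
000d

L9: inv op=0x3:6|rd=4:4|pad=0:6 ⇒ 0x0d00 ⇒ little 00 0d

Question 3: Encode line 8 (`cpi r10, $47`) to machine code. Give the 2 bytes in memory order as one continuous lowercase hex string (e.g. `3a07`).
afae

L8: cpi op=0x2b:6|rd=10:4|imm=47:6 ⇒ 0xaeaf ⇒ little af ae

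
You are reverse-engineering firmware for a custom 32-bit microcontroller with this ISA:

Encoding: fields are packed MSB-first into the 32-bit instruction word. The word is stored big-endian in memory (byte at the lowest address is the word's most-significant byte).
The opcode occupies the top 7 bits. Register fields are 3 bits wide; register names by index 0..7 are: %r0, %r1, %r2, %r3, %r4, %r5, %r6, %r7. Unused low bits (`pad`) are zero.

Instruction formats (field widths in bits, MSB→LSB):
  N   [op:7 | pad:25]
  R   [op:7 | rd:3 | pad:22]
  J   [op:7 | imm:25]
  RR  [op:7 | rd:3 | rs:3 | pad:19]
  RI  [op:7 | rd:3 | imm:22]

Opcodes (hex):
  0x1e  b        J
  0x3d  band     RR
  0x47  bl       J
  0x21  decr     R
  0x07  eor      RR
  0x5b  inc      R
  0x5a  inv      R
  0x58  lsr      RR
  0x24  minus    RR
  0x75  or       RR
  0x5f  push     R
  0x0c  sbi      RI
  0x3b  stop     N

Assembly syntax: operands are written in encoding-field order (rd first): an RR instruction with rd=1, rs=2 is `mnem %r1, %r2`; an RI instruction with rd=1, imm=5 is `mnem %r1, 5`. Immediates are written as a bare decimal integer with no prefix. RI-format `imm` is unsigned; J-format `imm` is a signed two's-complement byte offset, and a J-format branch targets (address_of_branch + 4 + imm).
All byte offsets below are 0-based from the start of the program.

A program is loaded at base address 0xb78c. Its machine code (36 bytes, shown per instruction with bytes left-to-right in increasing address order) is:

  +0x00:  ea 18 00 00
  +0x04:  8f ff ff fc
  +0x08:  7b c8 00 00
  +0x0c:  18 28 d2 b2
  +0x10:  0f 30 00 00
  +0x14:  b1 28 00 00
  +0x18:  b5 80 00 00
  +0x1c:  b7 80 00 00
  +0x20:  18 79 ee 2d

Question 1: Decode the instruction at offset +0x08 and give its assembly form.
band %r7, %r1

@+08  big-endian(7b c8 00 00) = 0x7bc80000
  op=0x7bc80000>>25=0x3d ⇒ band (RR)
  rd: (w>>22)&0x7=0x7 → %r7
  rs: (w>>19)&0x7=0x1 → %r1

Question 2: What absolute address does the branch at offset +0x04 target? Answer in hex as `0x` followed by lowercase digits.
0xb790

@+04  big-endian(8f ff ff fc) = 0x8ffffffc
  op=0x8ffffffc>>25=0x47 ⇒ bl (J)
  imm@[24:0]=0x1fffffc (s25→-4) ⇒ -4
  target = base 0xb78c + off 0x04 + 4 + imm -4 = 0xb790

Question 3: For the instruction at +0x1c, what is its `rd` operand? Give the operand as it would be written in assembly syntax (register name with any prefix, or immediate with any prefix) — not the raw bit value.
%r6

off 0x1c: read b7 80 00 00 as big → 0xb7800000
  top 7b → 0x5b → inc [R]
  rd@[24:22]=0x6 ⇒ %r6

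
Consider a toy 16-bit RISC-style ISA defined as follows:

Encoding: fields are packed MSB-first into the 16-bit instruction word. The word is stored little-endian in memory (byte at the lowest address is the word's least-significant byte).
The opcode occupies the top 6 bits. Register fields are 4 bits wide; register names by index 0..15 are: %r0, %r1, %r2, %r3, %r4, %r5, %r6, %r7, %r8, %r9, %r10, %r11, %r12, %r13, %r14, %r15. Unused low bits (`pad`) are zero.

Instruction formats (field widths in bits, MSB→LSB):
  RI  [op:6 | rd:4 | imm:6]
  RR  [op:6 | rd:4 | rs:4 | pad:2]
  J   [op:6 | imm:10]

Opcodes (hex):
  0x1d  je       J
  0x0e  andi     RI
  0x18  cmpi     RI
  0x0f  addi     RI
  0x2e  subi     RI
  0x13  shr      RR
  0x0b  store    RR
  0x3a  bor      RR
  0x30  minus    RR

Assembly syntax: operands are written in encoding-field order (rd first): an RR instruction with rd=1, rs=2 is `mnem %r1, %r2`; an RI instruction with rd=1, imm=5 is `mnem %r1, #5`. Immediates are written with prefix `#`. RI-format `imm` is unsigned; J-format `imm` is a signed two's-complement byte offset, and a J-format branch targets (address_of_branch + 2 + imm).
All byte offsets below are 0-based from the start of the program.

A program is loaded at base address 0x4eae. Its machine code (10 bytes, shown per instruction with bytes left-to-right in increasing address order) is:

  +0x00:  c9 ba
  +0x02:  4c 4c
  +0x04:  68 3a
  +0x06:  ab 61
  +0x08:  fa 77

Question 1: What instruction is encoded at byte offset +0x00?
+0x00: c9 ba ⇒ word 0xbac9 (little)
  top 6b → 0x2e → subi [RI]
  [9:6] rd=11 = %r11
  [5:0] imm=9 = #9

subi %r11, #9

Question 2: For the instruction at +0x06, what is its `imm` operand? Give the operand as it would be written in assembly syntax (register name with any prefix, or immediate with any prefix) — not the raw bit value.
+0x06: ab 61 ⇒ word 0x61ab (little)
  opcode bits[15:10]=0x18: cmpi/RI
  rd@[9:6]=0x6 ⇒ %r6
  imm@[5:0]=0x2b ⇒ #43

#43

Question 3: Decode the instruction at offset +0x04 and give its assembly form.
[04] 68 3a → 0x3a68
  top 6b → 0xe → andi [RI]
  [9:6] rd=9 = %r9
  [5:0] imm=40 = #40

andi %r9, #40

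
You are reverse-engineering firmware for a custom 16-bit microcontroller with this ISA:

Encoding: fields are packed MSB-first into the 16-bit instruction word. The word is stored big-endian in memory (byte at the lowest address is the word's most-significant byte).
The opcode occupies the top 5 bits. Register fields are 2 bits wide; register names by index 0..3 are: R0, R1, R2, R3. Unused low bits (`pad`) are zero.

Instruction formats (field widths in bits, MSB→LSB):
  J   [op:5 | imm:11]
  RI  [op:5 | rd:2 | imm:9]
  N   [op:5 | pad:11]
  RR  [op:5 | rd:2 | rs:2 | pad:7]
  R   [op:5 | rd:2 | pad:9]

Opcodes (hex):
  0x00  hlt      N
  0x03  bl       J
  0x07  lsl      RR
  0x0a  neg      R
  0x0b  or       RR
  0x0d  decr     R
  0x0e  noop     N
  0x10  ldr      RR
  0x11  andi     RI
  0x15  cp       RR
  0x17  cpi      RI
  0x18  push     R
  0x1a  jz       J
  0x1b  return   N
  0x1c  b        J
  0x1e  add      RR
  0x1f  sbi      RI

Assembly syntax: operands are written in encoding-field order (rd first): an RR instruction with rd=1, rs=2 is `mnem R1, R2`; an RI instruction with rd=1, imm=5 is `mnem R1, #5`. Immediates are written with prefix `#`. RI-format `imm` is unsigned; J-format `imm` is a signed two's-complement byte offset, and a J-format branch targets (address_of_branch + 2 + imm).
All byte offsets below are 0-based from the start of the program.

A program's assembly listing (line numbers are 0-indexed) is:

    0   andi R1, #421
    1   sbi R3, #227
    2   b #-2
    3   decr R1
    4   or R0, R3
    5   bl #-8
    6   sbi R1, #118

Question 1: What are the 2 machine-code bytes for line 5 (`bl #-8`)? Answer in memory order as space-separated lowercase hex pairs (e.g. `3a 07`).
5. bl fields op=0x3:5|imm=-8:11 → word 1ff8h → 1f f8

1f f8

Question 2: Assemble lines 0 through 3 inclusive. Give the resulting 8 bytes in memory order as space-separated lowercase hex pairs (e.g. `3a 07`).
8b a5 fe e3 e7 fe 6a 00

0. andi fields op=0x11:5|rd=1:2|imm=421:9 → word 8ba5h → 8b a5
1. sbi fields op=0x1f:5|rd=3:2|imm=227:9 → word fee3h → fe e3
2. b fields op=0x1c:5|imm=-2:11 → word e7feh → e7 fe
3. decr fields op=0xd:5|rd=1:2|pad=0:9 → word 6a00h → 6a 00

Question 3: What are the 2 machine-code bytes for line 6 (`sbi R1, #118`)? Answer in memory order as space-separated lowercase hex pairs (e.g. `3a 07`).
fa 76

L6: sbi op=0x1f:5|rd=1:2|imm=118:9 ⇒ 0xfa76 ⇒ big fa 76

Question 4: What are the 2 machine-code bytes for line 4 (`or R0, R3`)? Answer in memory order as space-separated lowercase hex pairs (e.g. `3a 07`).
4. or fields op=0xb:5|rd=0:2|rs=3:2|pad=0:7 → word 5980h → 59 80

59 80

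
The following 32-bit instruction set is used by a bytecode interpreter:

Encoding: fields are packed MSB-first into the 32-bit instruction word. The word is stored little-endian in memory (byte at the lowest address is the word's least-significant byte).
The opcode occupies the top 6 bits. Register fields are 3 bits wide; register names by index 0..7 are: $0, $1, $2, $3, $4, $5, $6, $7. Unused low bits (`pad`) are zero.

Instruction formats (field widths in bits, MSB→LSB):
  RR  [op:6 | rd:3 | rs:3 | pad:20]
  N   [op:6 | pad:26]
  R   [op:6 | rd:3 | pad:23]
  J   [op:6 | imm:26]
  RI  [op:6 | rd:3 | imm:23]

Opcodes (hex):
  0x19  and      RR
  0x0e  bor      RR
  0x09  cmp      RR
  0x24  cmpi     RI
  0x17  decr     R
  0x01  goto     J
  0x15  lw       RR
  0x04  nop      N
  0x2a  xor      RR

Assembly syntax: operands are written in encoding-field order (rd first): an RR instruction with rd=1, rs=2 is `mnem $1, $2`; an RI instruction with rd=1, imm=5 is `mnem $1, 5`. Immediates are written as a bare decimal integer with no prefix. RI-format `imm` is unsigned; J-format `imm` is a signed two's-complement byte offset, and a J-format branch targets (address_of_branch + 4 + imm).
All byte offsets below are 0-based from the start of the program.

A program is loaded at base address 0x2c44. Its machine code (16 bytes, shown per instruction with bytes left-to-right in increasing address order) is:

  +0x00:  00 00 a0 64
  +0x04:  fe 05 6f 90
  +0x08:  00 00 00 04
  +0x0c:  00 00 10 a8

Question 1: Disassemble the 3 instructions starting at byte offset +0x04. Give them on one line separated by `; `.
cmpi $0, 7276030; goto 0; xor $0, $1

off 0x04: read fe 05 6f 90 as little → 0x906f05fe
  top 6b → 0x24 → cmpi [RI]
  [25:23] rd=0 = $0
  [22:0] imm=7276030 = 7276030
off 0x08: read 00 00 00 04 as little → 0x04000000
  top 6b → 0x1 → goto [J]
  [25:0] imm=0 = 0
off 0x0c: read 00 00 10 a8 as little → 0xa8100000
  top 6b → 0x2a → xor [RR]
  [25:23] rd=0 = $0
  [22:20] rs=1 = $1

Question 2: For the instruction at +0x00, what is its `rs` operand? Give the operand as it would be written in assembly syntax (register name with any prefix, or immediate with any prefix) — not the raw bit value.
[00] 00 00 a0 64 → 0x64a00000
  opcode bits[31:26]=0x19: and/RR
  [25:23] rd=1 = $1
  [22:20] rs=2 = $2

$2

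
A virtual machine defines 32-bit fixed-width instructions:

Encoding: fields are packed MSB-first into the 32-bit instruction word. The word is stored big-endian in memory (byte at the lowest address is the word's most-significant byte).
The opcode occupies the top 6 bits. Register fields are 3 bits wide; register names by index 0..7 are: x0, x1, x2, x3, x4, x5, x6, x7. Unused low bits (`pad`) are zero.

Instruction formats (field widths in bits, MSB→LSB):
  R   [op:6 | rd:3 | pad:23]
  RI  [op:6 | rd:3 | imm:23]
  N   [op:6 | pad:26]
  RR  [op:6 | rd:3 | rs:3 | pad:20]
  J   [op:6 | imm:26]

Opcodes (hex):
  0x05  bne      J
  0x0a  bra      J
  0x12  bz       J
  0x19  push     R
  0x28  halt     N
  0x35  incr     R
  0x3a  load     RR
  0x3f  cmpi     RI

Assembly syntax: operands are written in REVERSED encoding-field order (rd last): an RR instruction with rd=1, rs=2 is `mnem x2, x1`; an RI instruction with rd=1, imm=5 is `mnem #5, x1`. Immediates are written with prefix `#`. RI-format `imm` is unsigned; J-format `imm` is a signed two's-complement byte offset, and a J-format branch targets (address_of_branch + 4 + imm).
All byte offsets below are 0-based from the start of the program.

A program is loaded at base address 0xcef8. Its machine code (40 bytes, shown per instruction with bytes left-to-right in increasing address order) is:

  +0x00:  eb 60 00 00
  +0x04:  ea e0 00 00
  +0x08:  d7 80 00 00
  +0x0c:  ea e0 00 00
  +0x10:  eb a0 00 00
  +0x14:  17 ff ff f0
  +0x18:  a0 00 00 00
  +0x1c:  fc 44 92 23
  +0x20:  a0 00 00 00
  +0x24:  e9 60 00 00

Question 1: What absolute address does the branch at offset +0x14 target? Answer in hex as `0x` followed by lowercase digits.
0xcf00

off 0x14: read 17 ff ff f0 as big → 0x17fffff0
  top 6b → 0x5 → bne [J]
  imm: (w>>0)&0x3ffffff=0x3fffff0 (s26→-16) → #-16
  target = base 0xcef8 + off 0x14 + 4 + imm -16 = 0xcf00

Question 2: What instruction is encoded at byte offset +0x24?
load x6, x2

@+24  big-endian(e9 60 00 00) = 0xe9600000
  op=0xe9600000>>26=0x3a ⇒ load (RR)
  rd: (w>>23)&0x7=0x2 → x2
  rs: (w>>20)&0x7=0x6 → x6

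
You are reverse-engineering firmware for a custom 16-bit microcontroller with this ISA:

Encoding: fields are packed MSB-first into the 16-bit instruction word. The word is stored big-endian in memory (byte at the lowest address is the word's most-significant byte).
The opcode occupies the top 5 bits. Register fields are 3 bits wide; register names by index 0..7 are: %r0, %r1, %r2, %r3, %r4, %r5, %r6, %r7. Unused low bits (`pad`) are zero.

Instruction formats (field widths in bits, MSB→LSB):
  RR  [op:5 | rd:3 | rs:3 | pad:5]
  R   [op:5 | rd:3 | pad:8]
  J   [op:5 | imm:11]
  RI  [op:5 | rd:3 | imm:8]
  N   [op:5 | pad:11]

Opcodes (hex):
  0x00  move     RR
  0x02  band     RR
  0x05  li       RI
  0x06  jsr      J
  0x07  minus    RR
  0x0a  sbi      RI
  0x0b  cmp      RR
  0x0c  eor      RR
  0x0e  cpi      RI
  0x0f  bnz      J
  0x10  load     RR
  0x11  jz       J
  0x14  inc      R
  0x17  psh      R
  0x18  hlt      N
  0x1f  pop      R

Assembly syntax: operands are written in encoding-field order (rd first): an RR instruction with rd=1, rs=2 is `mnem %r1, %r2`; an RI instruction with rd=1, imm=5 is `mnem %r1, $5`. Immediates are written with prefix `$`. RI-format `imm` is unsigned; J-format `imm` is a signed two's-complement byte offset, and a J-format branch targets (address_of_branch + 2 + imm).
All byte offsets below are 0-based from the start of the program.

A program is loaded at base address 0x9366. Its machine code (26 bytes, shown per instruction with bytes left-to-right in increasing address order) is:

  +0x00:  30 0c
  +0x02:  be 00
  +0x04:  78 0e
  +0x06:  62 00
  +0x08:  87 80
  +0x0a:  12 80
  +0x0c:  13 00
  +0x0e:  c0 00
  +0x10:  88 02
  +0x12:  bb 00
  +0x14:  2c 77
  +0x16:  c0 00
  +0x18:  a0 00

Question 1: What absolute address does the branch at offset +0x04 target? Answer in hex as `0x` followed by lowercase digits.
@+04  big-endian(78 0e) = 0x780e
  op=0x780e>>11=0xf ⇒ bnz (J)
  imm@[10:0]=0xe ⇒ $14
  target = base 0x9366 + off 0x04 + 2 + imm 14 = 0x937a

0x937a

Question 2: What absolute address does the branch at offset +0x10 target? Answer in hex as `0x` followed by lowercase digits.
@+10  big-endian(88 02) = 0x8802
  op=0x8802>>11=0x11 ⇒ jz (J)
  imm@[10:0]=0x2 ⇒ $2
  target = base 0x9366 + off 0x10 + 2 + imm 2 = 0x937a

0x937a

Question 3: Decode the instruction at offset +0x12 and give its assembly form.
[12] bb 00 → 0xbb00
  top 5b → 0x17 → psh [R]
  rd: (w>>8)&0x7=0x3 → %r3

psh %r3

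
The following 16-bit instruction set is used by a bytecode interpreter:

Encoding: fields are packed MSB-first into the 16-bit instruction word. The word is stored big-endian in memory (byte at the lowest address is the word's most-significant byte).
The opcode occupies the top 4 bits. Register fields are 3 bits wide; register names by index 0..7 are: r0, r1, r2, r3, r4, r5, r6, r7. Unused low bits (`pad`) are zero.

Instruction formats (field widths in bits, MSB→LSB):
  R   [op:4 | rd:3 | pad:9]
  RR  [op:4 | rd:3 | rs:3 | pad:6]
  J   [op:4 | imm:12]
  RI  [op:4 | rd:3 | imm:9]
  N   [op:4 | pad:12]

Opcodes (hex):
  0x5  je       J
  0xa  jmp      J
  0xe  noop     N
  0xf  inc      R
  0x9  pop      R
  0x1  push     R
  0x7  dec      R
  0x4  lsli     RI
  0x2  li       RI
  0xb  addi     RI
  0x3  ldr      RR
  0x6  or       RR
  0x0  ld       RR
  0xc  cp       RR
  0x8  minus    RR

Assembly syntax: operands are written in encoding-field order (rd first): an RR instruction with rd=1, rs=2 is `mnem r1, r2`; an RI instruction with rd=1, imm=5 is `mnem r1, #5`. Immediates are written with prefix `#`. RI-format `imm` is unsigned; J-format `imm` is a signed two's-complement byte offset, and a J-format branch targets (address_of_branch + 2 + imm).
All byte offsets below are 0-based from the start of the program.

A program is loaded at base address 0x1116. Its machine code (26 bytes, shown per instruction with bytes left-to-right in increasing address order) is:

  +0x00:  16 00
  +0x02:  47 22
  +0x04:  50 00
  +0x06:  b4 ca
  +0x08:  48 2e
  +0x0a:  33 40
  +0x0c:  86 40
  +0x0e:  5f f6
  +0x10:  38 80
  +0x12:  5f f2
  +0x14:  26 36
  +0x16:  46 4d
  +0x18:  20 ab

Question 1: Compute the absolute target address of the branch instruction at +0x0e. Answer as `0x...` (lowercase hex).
@+0e  big-endian(5f f6) = 0x5ff6
  op=0x5ff6>>12=0x5 ⇒ je (J)
  imm@[11:0]=0xff6 (s12→-10) ⇒ #-10
  target = base 0x1116 + off 0x0e + 2 + imm -10 = 0x111c

0x111c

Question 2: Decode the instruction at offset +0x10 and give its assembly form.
off 0x10: read 38 80 as big → 0x3880
  op=0x3880>>12=0x3 ⇒ ldr (RR)
  rd@[11:9]=0x4 ⇒ r4
  rs@[8:6]=0x2 ⇒ r2

ldr r4, r2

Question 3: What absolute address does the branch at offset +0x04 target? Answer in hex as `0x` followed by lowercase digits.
0x111c

@+04  big-endian(50 00) = 0x5000
  opcode bits[15:12]=0x5: je/J
  imm: (w>>0)&0xfff=0x0 → #0
  target = base 0x1116 + off 0x04 + 2 + imm 0 = 0x111c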